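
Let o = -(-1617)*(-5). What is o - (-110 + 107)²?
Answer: -8094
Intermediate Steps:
o = -8085 (o = -1*8085 = -8085)
o - (-110 + 107)² = -8085 - (-110 + 107)² = -8085 - 1*(-3)² = -8085 - 1*9 = -8085 - 9 = -8094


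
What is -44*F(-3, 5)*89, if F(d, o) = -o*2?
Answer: 39160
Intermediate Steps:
F(d, o) = -2*o
-44*F(-3, 5)*89 = -(-88)*5*89 = -44*(-10)*89 = 440*89 = 39160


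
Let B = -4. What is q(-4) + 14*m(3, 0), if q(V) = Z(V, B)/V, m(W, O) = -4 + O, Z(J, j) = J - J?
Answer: -56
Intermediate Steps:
Z(J, j) = 0
q(V) = 0 (q(V) = 0/V = 0)
q(-4) + 14*m(3, 0) = 0 + 14*(-4 + 0) = 0 + 14*(-4) = 0 - 56 = -56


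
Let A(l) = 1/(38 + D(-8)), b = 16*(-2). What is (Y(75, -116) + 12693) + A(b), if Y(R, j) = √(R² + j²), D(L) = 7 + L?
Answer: 469642/37 + √19081 ≈ 12831.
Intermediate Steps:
b = -32
A(l) = 1/37 (A(l) = 1/(38 + (7 - 8)) = 1/(38 - 1) = 1/37)
(Y(75, -116) + 12693) + A(b) = (√(75² + (-116)²) + 12693) + 1/37 = (√(5625 + 13456) + 12693) + 1/37 = (√19081 + 12693) + 1/37 = (12693 + √19081) + 1/37 = 469642/37 + √19081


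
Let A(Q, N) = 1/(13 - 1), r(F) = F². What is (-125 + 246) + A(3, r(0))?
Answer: 1453/12 ≈ 121.08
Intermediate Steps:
A(Q, N) = 1/12
(-125 + 246) + A(3, r(0)) = (-125 + 246) + 1/12 = 121 + 1/12 = 1453/12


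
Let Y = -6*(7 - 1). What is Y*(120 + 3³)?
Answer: -5292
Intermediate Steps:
Y = -36 (Y = -6*6 = -36)
Y*(120 + 3³) = -36*(120 + 3³) = -36*(120 + 27) = -36*147 = -5292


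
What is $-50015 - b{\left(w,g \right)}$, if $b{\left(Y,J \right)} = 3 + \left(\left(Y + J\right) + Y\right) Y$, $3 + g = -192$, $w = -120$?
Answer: $-102218$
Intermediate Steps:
$g = -195$ ($g = -3 - 192 = -195$)
$b{\left(Y,J \right)} = 3 + Y \left(J + 2 Y\right)$ ($b{\left(Y,J \right)} = 3 + \left(\left(J + Y\right) + Y\right) Y = 3 + \left(J + 2 Y\right) Y = 3 + Y \left(J + 2 Y\right)$)
$-50015 - b{\left(w,g \right)} = -50015 - \left(3 + 2 \left(-120\right)^{2} - -23400\right) = -50015 - \left(3 + 2 \cdot 14400 + 23400\right) = -50015 - \left(3 + 28800 + 23400\right) = -50015 - 52203 = -102218$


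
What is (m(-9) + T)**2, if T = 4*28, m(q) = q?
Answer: 10609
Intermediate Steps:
T = 112
(m(-9) + T)**2 = (-9 + 112)**2 = 103**2 = 10609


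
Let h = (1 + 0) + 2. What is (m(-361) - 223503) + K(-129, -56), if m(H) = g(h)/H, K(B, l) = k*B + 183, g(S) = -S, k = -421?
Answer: -61012968/361 ≈ -1.6901e+5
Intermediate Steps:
h = 3 (h = 1 + 2 = 3)
K(B, l) = 183 - 421*B (K(B, l) = -421*B + 183 = 183 - 421*B)
m(H) = -3/H (m(H) = (-1*3)/H = -3/H)
(m(-361) - 223503) + K(-129, -56) = (-3/(-361) - 223503) + (183 - 421*(-129)) = (-3*(-1/361) - 223503) + (183 + 54309) = (3/361 - 223503) + 54492 = -80684580/361 + 54492 = -61012968/361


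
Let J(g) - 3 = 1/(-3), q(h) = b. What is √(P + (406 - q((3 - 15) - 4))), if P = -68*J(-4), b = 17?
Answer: √1869/3 ≈ 14.411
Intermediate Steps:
q(h) = 17
J(g) = 8/3 (J(g) = 3 + 1/(-3) = 3 + 1*(-⅓) = 3 - ⅓ = 8/3)
P = -544/3 (P = -68*8/3 = -544/3 ≈ -181.33)
√(P + (406 - q((3 - 15) - 4))) = √(-544/3 + (406 - 1*17)) = √(-544/3 + (406 - 17)) = √(-544/3 + 389) = √(623/3) = √1869/3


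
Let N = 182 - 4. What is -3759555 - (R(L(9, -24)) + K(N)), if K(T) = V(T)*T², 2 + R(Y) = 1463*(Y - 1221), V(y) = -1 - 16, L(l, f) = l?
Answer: -1447769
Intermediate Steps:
N = 178
V(y) = -17
R(Y) = -1786325 + 1463*Y (R(Y) = -2 + 1463*(Y - 1221) = -2 + 1463*(-1221 + Y) = -2 + (-1786323 + 1463*Y) = -1786325 + 1463*Y)
K(T) = -17*T²
-3759555 - (R(L(9, -24)) + K(N)) = -3759555 - ((-1786325 + 1463*9) - 17*178²) = -3759555 - ((-1786325 + 13167) - 17*31684) = -3759555 - (-1773158 - 538628) = -3759555 - 1*(-2311786) = -3759555 + 2311786 = -1447769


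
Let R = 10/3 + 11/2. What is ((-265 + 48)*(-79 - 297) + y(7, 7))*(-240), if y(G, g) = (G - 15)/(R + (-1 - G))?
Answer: -19579776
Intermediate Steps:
R = 53/6 (R = 10*(1/3) + 11*(1/2) = 10/3 + 11/2 = 53/6 ≈ 8.8333)
y(G, g) = (-15 + G)/(47/6 - G) (y(G, g) = (G - 15)/(53/6 + (-1 - G)) = (-15 + G)/(47/6 - G))
((-265 + 48)*(-79 - 297) + y(7, 7))*(-240) = ((-265 + 48)*(-79 - 297) + 6*(15 - 1*7)/(-47 + 6*7))*(-240) = (-217*(-376) + 6*(15 - 7)/(-47 + 42))*(-240) = (81592 + 6*8/(-5))*(-240) = (81592 + 6*(-1/5)*8)*(-240) = (81592 - 48/5)*(-240) = (407912/5)*(-240) = -19579776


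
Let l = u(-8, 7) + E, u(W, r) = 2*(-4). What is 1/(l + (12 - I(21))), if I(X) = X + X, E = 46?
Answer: ⅛ ≈ 0.12500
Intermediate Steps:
u(W, r) = -8
I(X) = 2*X
l = 38 (l = -8 + 46 = 38)
1/(l + (12 - I(21))) = 1/(38 + (12 - 2*21)) = 1/(38 + (12 - 1*42)) = 1/(38 + (12 - 42)) = 1/(38 - 30) = 1/8 = ⅛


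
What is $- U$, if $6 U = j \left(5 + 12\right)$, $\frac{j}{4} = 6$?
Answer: $-68$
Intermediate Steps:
$j = 24$ ($j = 4 \cdot 6 = 24$)
$U = 68$ ($U = \frac{24 \left(5 + 12\right)}{6} = \frac{24 \cdot 17}{6} = \frac{1}{6} \cdot 408 = 68$)
$- U = \left(-1\right) 68 = -68$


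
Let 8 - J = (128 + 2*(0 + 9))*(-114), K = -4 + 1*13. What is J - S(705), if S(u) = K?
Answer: 16643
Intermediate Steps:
K = 9 (K = -4 + 13 = 9)
S(u) = 9
J = 16652 (J = 8 - (128 + 2*(0 + 9))*(-114) = 8 - (128 + 2*9)*(-114) = 8 - (128 + 18)*(-114) = 8 - 146*(-114) = 8 - 1*(-16644) = 8 + 16644 = 16652)
J - S(705) = 16652 - 1*9 = 16652 - 9 = 16643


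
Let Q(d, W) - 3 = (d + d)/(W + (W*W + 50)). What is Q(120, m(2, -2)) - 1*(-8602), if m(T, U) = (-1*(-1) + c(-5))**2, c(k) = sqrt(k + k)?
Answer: 5*(29257*sqrt(10) + 70585*I)/(17*sqrt(10) + 41*I) ≈ 8606.1 + 1.4113*I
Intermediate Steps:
c(k) = sqrt(2)*sqrt(k) (c(k) = sqrt(2*k) = sqrt(2)*sqrt(k))
m(T, U) = (1 + I*sqrt(10))**2 (m(T, U) = (-1*(-1) + sqrt(2)*sqrt(-5))**2 = (1 + sqrt(2)*(I*sqrt(5)))**2 = (1 + I*sqrt(10))**2)
Q(d, W) = 3 + 2*d/(50 + W + W**2) (Q(d, W) = 3 + (d + d)/(W + (W*W + 50)) = 3 + (2*d)/(W + (W**2 + 50)) = 3 + (2*d)/(W + (50 + W**2)) = 3 + (2*d)/(50 + W + W**2) = 3 + 2*d/(50 + W + W**2))
Q(120, m(2, -2)) - 1*(-8602) = (150 + 2*120 + 3*(1 + I*sqrt(10))**2 + 3*((1 + I*sqrt(10))**2)**2)/(50 + (1 + I*sqrt(10))**2 + ((1 + I*sqrt(10))**2)**2) - 1*(-8602) = (150 + 240 + 3*(1 + I*sqrt(10))**2 + 3*(1 + I*sqrt(10))**4)/(50 + (1 + I*sqrt(10))**2 + (1 + I*sqrt(10))**4) + 8602 = (390 + 3*(1 + I*sqrt(10))**2 + 3*(1 + I*sqrt(10))**4)/(50 + (1 + I*sqrt(10))**2 + (1 + I*sqrt(10))**4) + 8602 = 8602 + (390 + 3*(1 + I*sqrt(10))**2 + 3*(1 + I*sqrt(10))**4)/(50 + (1 + I*sqrt(10))**2 + (1 + I*sqrt(10))**4)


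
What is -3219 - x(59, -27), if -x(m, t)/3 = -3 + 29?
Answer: -3141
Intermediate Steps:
x(m, t) = -78 (x(m, t) = -3*(-3 + 29) = -3*26 = -78)
-3219 - x(59, -27) = -3219 - 1*(-78) = -3219 + 78 = -3141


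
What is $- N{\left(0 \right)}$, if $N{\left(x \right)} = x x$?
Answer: $0$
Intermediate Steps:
$N{\left(x \right)} = x^{2}$
$- N{\left(0 \right)} = - 0^{2} = \left(-1\right) 0 = 0$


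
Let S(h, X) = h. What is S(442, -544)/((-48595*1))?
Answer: -442/48595 ≈ -0.0090956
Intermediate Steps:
S(442, -544)/((-48595*1)) = 442/((-48595*1)) = 442/(-48595) = 442*(-1/48595) = -442/48595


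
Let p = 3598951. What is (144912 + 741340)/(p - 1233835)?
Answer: 221563/591279 ≈ 0.37472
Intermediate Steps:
(144912 + 741340)/(p - 1233835) = (144912 + 741340)/(3598951 - 1233835) = 886252/2365116 = 886252*(1/2365116) = 221563/591279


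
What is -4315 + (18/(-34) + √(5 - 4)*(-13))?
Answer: -73585/17 ≈ -4328.5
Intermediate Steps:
-4315 + (18/(-34) + √(5 - 4)*(-13)) = -4315 + (18*(-1/34) + √1*(-13)) = -4315 + (-9/17 + 1*(-13)) = -4315 + (-9/17 - 13) = -4315 - 230/17 = -73585/17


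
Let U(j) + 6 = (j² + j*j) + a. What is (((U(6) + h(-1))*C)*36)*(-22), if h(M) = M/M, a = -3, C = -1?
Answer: 50688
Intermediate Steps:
U(j) = -9 + 2*j² (U(j) = -6 + ((j² + j*j) - 3) = -6 + ((j² + j²) - 3) = -6 + (2*j² - 3) = -6 + (-3 + 2*j²) = -9 + 2*j²)
h(M) = 1
(((U(6) + h(-1))*C)*36)*(-22) = ((((-9 + 2*6²) + 1)*(-1))*36)*(-22) = ((((-9 + 2*36) + 1)*(-1))*36)*(-22) = ((((-9 + 72) + 1)*(-1))*36)*(-22) = (((63 + 1)*(-1))*36)*(-22) = ((64*(-1))*36)*(-22) = -64*36*(-22) = -2304*(-22) = 50688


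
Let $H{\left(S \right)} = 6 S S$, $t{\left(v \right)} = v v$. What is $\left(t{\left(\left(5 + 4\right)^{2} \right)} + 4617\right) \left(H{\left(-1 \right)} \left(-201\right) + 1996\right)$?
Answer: $8830620$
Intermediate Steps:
$t{\left(v \right)} = v^{2}$
$H{\left(S \right)} = 6 S^{2}$
$\left(t{\left(\left(5 + 4\right)^{2} \right)} + 4617\right) \left(H{\left(-1 \right)} \left(-201\right) + 1996\right) = \left(\left(\left(5 + 4\right)^{2}\right)^{2} + 4617\right) \left(6 \left(-1\right)^{2} \left(-201\right) + 1996\right) = \left(\left(9^{2}\right)^{2} + 4617\right) \left(6 \cdot 1 \left(-201\right) + 1996\right) = \left(81^{2} + 4617\right) \left(6 \left(-201\right) + 1996\right) = \left(6561 + 4617\right) \left(-1206 + 1996\right) = 11178 \cdot 790 = 8830620$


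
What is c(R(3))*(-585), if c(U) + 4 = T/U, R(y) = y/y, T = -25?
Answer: 16965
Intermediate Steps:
R(y) = 1
c(U) = -4 - 25/U
c(R(3))*(-585) = (-4 - 25/1)*(-585) = (-4 - 25*1)*(-585) = (-4 - 25)*(-585) = -29*(-585) = 16965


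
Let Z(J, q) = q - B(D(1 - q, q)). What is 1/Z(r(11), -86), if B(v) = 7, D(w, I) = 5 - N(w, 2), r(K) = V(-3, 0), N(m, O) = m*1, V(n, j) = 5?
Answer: -1/93 ≈ -0.010753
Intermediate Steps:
N(m, O) = m
r(K) = 5
D(w, I) = 5 - w
Z(J, q) = -7 + q (Z(J, q) = q - 1*7 = q - 7 = -7 + q)
1/Z(r(11), -86) = 1/(-7 - 86) = 1/(-93) = -1/93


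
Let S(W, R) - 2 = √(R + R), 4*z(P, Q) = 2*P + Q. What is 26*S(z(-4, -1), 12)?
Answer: 52 + 52*√6 ≈ 179.37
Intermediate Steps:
z(P, Q) = P/2 + Q/4 (z(P, Q) = (2*P + Q)/4 = (Q + 2*P)/4 = P/2 + Q/4)
S(W, R) = 2 + √2*√R (S(W, R) = 2 + √(R + R) = 2 + √(2*R) = 2 + √2*√R)
26*S(z(-4, -1), 12) = 26*(2 + √2*√12) = 26*(2 + √2*(2*√3)) = 26*(2 + 2*√6) = 52 + 52*√6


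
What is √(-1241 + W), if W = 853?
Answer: 2*I*√97 ≈ 19.698*I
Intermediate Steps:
√(-1241 + W) = √(-1241 + 853) = √(-388) = 2*I*√97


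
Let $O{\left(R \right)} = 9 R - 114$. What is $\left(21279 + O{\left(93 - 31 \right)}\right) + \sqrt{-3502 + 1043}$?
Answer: $21723 + i \sqrt{2459} \approx 21723.0 + 49.588 i$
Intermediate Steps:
$O{\left(R \right)} = -114 + 9 R$
$\left(21279 + O{\left(93 - 31 \right)}\right) + \sqrt{-3502 + 1043} = \left(21279 - \left(114 - 9 \left(93 - 31\right)\right)\right) + \sqrt{-3502 + 1043} = \left(21279 + \left(-114 + 9 \cdot 62\right)\right) + \sqrt{-2459} = \left(21279 + \left(-114 + 558\right)\right) + i \sqrt{2459} = \left(21279 + 444\right) + i \sqrt{2459} = 21723 + i \sqrt{2459}$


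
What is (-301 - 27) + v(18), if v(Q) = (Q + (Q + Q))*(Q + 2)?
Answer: 752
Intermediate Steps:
v(Q) = 3*Q*(2 + Q) (v(Q) = (Q + 2*Q)*(2 + Q) = (3*Q)*(2 + Q) = 3*Q*(2 + Q))
(-301 - 27) + v(18) = (-301 - 27) + 3*18*(2 + 18) = -328 + 3*18*20 = -328 + 1080 = 752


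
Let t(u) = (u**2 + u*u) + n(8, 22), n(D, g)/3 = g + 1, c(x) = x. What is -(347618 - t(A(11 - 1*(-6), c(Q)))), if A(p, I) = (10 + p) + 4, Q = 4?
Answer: -345627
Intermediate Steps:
A(p, I) = 14 + p
n(D, g) = 3 + 3*g (n(D, g) = 3*(g + 1) = 3*(1 + g) = 3 + 3*g)
t(u) = 69 + 2*u**2 (t(u) = (u**2 + u*u) + (3 + 3*22) = (u**2 + u**2) + (3 + 66) = 2*u**2 + 69 = 69 + 2*u**2)
-(347618 - t(A(11 - 1*(-6), c(Q)))) = -(347618 - (69 + 2*(14 + (11 - 1*(-6)))**2)) = -(347618 - (69 + 2*(14 + (11 + 6))**2)) = -(347618 - (69 + 2*(14 + 17)**2)) = -(347618 - (69 + 2*31**2)) = -(347618 - (69 + 2*961)) = -(347618 - (69 + 1922)) = -(347618 - 1*1991) = -(347618 - 1991) = -1*345627 = -345627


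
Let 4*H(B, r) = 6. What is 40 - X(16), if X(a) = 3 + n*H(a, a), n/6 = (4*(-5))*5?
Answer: 937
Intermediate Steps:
H(B, r) = 3/2 (H(B, r) = (¼)*6 = 3/2)
n = -600 (n = 6*((4*(-5))*5) = 6*(-20*5) = 6*(-100) = -600)
X(a) = -897 (X(a) = 3 - 600*3/2 = 3 - 900 = -897)
40 - X(16) = 40 - 1*(-897) = 40 + 897 = 937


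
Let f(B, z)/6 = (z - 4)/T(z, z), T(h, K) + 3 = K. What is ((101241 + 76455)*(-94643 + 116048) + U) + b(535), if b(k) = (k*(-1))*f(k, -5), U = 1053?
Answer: 15214321287/4 ≈ 3.8036e+9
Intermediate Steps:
T(h, K) = -3 + K
f(B, z) = 6*(-4 + z)/(-3 + z) (f(B, z) = 6*((z - 4)/(-3 + z)) = 6*((-4 + z)/(-3 + z)) = 6*(-4 + z)/(-3 + z))
b(k) = -27*k/4 (b(k) = (k*(-1))*(6*(-4 - 5)/(-3 - 5)) = (-k)*(6*(-9)/(-8)) = (-k)*(6*(-⅛)*(-9)) = -k*(27/4) = -27*k/4)
((101241 + 76455)*(-94643 + 116048) + U) + b(535) = ((101241 + 76455)*(-94643 + 116048) + 1053) - 27/4*535 = (177696*21405 + 1053) - 14445/4 = (3803582880 + 1053) - 14445/4 = 3803583933 - 14445/4 = 15214321287/4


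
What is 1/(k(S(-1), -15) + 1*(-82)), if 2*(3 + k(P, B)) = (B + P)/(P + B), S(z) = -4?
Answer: -2/169 ≈ -0.011834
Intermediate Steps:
k(P, B) = -5/2 (k(P, B) = -3 + ((B + P)/(P + B))/2 = -3 + ((B + P)/(B + P))/2 = -3 + (½)*1 = -3 + ½ = -5/2)
1/(k(S(-1), -15) + 1*(-82)) = 1/(-5/2 + 1*(-82)) = 1/(-5/2 - 82) = 1/(-169/2) = -2/169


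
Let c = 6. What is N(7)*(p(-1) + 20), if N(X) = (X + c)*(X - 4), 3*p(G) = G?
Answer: 767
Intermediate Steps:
p(G) = G/3
N(X) = (-4 + X)*(6 + X) (N(X) = (X + 6)*(X - 4) = (6 + X)*(-4 + X) = (-4 + X)*(6 + X))
N(7)*(p(-1) + 20) = (-24 + 7² + 2*7)*((⅓)*(-1) + 20) = (-24 + 49 + 14)*(-⅓ + 20) = 39*(59/3) = 767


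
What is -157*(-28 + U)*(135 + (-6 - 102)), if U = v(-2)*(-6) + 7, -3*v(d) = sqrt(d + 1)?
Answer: 89019 - 8478*I ≈ 89019.0 - 8478.0*I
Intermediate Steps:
v(d) = -sqrt(1 + d)/3 (v(d) = -sqrt(d + 1)/3 = -sqrt(1 + d)/3)
U = 7 + 2*I (U = -sqrt(1 - 2)/3*(-6) + 7 = -I/3*(-6) + 7 = 2*I + 7 = 7 + 2*I ≈ 7.0 + 2.0*I)
-157*(-28 + U)*(135 + (-6 - 102)) = -157*(-28 + (7 + 2*I))*(135 + (-6 - 102)) = -157*(-21 + 2*I)*(135 - 108) = -157*(-21 + 2*I)*27 = -157*(-567 + 54*I) = 89019 - 8478*I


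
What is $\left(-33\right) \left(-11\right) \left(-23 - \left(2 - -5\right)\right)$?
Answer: $-10890$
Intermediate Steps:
$\left(-33\right) \left(-11\right) \left(-23 - \left(2 - -5\right)\right) = 363 \left(-23 - \left(2 + 5\right)\right) = 363 \left(-23 - 7\right) = 363 \left(-30\right) = -10890$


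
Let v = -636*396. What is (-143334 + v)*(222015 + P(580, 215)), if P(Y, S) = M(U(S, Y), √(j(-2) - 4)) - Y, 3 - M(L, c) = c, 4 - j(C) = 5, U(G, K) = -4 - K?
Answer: -87510083220 + 395190*I*√5 ≈ -8.751e+10 + 8.8367e+5*I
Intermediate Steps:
j(C) = -1 (j(C) = 4 - 1*5 = 4 - 5 = -1)
M(L, c) = 3 - c
P(Y, S) = 3 - Y - I*√5 (P(Y, S) = (3 - √(-1 - 4)) - Y = (3 - √(-5)) - Y = (3 - I*√5) - Y = 3 - Y - I*√5)
v = -251856
(-143334 + v)*(222015 + P(580, 215)) = (-143334 - 251856)*(222015 + (3 - 1*580 - I*√5)) = -395190*(222015 + (3 - 580 - I*√5)) = -395190*(222015 + (-577 - I*√5)) = -395190*(221438 - I*√5) = -87510083220 + 395190*I*√5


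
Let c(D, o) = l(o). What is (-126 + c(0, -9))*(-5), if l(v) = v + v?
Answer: 720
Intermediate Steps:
l(v) = 2*v
c(D, o) = 2*o
(-126 + c(0, -9))*(-5) = (-126 + 2*(-9))*(-5) = (-126 - 18)*(-5) = -144*(-5) = 720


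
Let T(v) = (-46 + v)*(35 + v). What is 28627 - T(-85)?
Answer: 22077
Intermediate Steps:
28627 - T(-85) = 28627 - (-1610 + (-85)**2 - 11*(-85)) = 28627 - (-1610 + 7225 + 935) = 28627 - 1*6550 = 28627 - 6550 = 22077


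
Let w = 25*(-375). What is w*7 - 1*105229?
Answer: -170854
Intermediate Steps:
w = -9375
w*7 - 1*105229 = -9375*7 - 1*105229 = -65625 - 105229 = -170854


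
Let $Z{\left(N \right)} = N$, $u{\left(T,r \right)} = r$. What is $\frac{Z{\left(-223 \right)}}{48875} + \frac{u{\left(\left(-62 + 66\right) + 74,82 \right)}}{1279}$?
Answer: $\frac{3722533}{62511125} \approx 0.05955$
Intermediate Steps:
$\frac{Z{\left(-223 \right)}}{48875} + \frac{u{\left(\left(-62 + 66\right) + 74,82 \right)}}{1279} = - \frac{223}{48875} + \frac{82}{1279} = \frac{3722533}{62511125}$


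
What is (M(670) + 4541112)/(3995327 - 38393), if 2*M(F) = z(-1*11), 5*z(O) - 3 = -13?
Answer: 4541111/3956934 ≈ 1.1476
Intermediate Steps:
z(O) = -2 (z(O) = ⅗ + (⅕)*(-13) = ⅗ - 13/5 = -2)
M(F) = -1 (M(F) = (½)*(-2) = -1)
(M(670) + 4541112)/(3995327 - 38393) = (-1 + 4541112)/(3995327 - 38393) = 4541111/3956934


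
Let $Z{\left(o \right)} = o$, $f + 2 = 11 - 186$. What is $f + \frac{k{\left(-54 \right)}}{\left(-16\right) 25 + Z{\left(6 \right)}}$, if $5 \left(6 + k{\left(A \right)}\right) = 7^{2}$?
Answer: $- \frac{348709}{1970} \approx -177.01$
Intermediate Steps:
$f = -177$ ($f = -2 + \left(11 - 186\right) = -2 - 175 = -177$)
$k{\left(A \right)} = \frac{19}{5}$ ($k{\left(A \right)} = -6 + \frac{7^{2}}{5} = -6 + \frac{1}{5} \cdot 49 = -6 + \frac{49}{5} = \frac{19}{5}$)
$f + \frac{k{\left(-54 \right)}}{\left(-16\right) 25 + Z{\left(6 \right)}} = -177 + \frac{19}{5 \left(\left(-16\right) 25 + 6\right)} = -177 + \frac{19}{5 \left(-400 + 6\right)} = -177 + \frac{19}{5 \left(-394\right)} = -177 + \frac{19}{5} \left(- \frac{1}{394}\right) = -177 - \frac{19}{1970} = - \frac{348709}{1970}$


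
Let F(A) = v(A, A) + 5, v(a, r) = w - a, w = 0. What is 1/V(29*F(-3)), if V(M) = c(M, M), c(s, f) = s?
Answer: 1/232 ≈ 0.0043103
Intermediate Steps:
v(a, r) = -a (v(a, r) = 0 - a = -a)
F(A) = 5 - A (F(A) = -A + 5 = 5 - A)
V(M) = M
1/V(29*F(-3)) = 1/(29*(5 - 1*(-3))) = 1/(29*(5 + 3)) = 1/(29*8) = 1/232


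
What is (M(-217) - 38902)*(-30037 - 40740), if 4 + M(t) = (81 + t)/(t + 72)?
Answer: 399269618818/145 ≈ 2.7536e+9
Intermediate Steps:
M(t) = -4 + (81 + t)/(72 + t) (M(t) = -4 + (81 + t)/(t + 72) = -4 + (81 + t)/(72 + t))
(M(-217) - 38902)*(-30037 - 40740) = (3*(-69 - 1*(-217))/(72 - 217) - 38902)*(-30037 - 40740) = (3*(-69 + 217)/(-145) - 38902)*(-70777) = (3*(-1/145)*148 - 38902)*(-70777) = (-444/145 - 38902)*(-70777) = -5641234/145*(-70777) = 399269618818/145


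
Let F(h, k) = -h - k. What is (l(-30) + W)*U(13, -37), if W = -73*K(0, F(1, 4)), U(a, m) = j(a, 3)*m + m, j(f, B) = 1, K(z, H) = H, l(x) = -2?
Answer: -26862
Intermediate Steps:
U(a, m) = 2*m (U(a, m) = 1*m + m = m + m = 2*m)
W = 365 (W = -73*(-1*1 - 1*4) = -73*(-1 - 4) = -73*(-5) = 365)
(l(-30) + W)*U(13, -37) = (-2 + 365)*(2*(-37)) = 363*(-74) = -26862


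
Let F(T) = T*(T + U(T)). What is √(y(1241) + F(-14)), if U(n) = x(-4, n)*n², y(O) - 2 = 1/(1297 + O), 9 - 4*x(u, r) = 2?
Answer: I*√3295156182/846 ≈ 67.853*I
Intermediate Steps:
x(u, r) = 7/4 (x(u, r) = 9/4 - ¼*2 = 9/4 - ½ = 7/4)
y(O) = 2 + 1/(1297 + O)
U(n) = 7*n²/4
F(T) = T*(T + 7*T²/4)
√(y(1241) + F(-14)) = √((2595 + 2*1241)/(1297 + 1241) + (¼)*(-14)²*(4 + 7*(-14))) = √((2595 + 2482)/2538 + (¼)*196*(4 - 98)) = √((1/2538)*5077 + (¼)*196*(-94)) = √(5077/2538 - 4606) = √(-11684951/2538) = I*√3295156182/846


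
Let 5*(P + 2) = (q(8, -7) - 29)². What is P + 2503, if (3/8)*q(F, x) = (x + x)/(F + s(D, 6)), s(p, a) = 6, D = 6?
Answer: 24314/9 ≈ 2701.6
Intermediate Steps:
q(F, x) = 16*x/(3*(6 + F)) (q(F, x) = 8*((x + x)/(F + 6))/3 = 8*((2*x)/(6 + F))/3 = 8*(2*x/(6 + F))/3 = 16*x/(3*(6 + F)))
P = 1787/9 (P = -2 + ((16/3)*(-7)/(6 + 8) - 29)²/5 = -2 + ((16/3)*(-7)/14 - 29)²/5 = -2 + ((16/3)*(-7)*(1/14) - 29)²/5 = -2 + (-8/3 - 29)²/5 = -2 + (-95/3)²/5 = -2 + (⅕)*(9025/9) = -2 + 1805/9 = 1787/9 ≈ 198.56)
P + 2503 = 1787/9 + 2503 = 24314/9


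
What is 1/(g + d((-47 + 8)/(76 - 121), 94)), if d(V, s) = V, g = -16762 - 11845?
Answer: -15/429092 ≈ -3.4958e-5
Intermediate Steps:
g = -28607
1/(g + d((-47 + 8)/(76 - 121), 94)) = 1/(-28607 + (-47 + 8)/(76 - 121)) = 1/(-28607 - 39/(-45)) = 1/(-28607 - 39*(-1/45)) = 1/(-28607 + 13/15) = 1/(-429092/15) = -15/429092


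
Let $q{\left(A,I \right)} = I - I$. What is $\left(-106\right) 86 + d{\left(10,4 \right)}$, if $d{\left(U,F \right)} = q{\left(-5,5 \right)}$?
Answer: $-9116$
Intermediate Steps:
$q{\left(A,I \right)} = 0$
$d{\left(U,F \right)} = 0$
$\left(-106\right) 86 + d{\left(10,4 \right)} = \left(-106\right) 86 + 0 = -9116 + 0 = -9116$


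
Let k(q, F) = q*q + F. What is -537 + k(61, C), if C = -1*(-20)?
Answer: 3204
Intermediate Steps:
C = 20
k(q, F) = F + q² (k(q, F) = q² + F = F + q²)
-537 + k(61, C) = -537 + (20 + 61²) = -537 + (20 + 3721) = -537 + 3741 = 3204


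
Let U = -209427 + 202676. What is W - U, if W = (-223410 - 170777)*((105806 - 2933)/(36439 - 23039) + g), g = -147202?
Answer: 777496077235749/13400 ≈ 5.8022e+10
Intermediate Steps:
U = -6751
W = 777495986772349/13400 (W = (-223410 - 170777)*((105806 - 2933)/(36439 - 23039) - 147202) = -394187*(102873/13400 - 147202) = -394187*(-1972403927/13400) = 777495986772349/13400 ≈ 5.8022e+10)
W - U = 777495986772349/13400 - 1*(-6751) = 777495986772349/13400 + 6751 = 777496077235749/13400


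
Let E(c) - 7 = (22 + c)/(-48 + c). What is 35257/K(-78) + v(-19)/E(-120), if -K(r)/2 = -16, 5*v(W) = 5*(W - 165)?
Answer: 3137731/2912 ≈ 1077.5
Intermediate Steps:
v(W) = -165 + W (v(W) = (5*(W - 165))/5 = (5*(-165 + W))/5 = (-825 + 5*W)/5 = -165 + W)
E(c) = 7 + (22 + c)/(-48 + c)
K(r) = 32 (K(r) = -2*(-16) = 32)
35257/K(-78) + v(-19)/E(-120) = 35257/32 + (-165 - 19)/((2*(-157 + 4*(-120))/(-48 - 120))) = 35257*(1/32) - 184*(-84/(-157 - 480)) = 35257/32 - 184/(2*(-1/168)*(-637)) = 35257/32 - 184/91/12 = 35257/32 - 184*12/91 = 35257/32 - 2208/91 = 3137731/2912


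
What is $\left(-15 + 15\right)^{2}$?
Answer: $0$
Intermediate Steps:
$\left(-15 + 15\right)^{2} = 0^{2} = 0$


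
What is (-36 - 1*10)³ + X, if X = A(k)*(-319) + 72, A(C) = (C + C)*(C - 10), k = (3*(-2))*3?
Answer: -418816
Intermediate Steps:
k = -18 (k = -6*3 = -18)
A(C) = 2*C*(-10 + C) (A(C) = (2*C)*(-10 + C) = 2*C*(-10 + C))
X = -321480 (X = (2*(-18)*(-10 - 18))*(-319) + 72 = (2*(-18)*(-28))*(-319) + 72 = 1008*(-319) + 72 = -321552 + 72 = -321480)
(-36 - 1*10)³ + X = (-36 - 1*10)³ - 321480 = (-36 - 10)³ - 321480 = (-46)³ - 321480 = -97336 - 321480 = -418816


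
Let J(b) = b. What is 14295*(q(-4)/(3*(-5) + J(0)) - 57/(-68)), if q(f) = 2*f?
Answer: 1333247/68 ≈ 19607.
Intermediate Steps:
14295*(q(-4)/(3*(-5) + J(0)) - 57/(-68)) = 14295*((2*(-4))/(3*(-5) + 0) - 57/(-68)) = 14295*(-8/(-15 + 0) - 57*(-1/68)) = 14295*(-8/(-15) + 57/68) = 14295*(-8*(-1/15) + 57/68) = 14295*(8/15 + 57/68) = 14295*(1399/1020) = 1333247/68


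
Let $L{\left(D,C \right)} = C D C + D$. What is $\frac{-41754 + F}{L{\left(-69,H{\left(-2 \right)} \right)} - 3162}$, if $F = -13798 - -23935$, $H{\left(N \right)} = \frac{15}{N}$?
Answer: $\frac{14052}{3161} \approx 4.4454$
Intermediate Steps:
$L{\left(D,C \right)} = D + D C^{2}$ ($L{\left(D,C \right)} = D C^{2} + D = D + D C^{2}$)
$F = 10137$ ($F = -13798 + 23935 = 10137$)
$\frac{-41754 + F}{L{\left(-69,H{\left(-2 \right)} \right)} - 3162} = \frac{-41754 + 10137}{- 69 \left(1 + \left(\frac{15}{-2}\right)^{2}\right) - 3162} = - \frac{31617}{- 69 \left(1 + \left(15 \left(- \frac{1}{2}\right)\right)^{2}\right) - 3162} = - \frac{31617}{- 69 \left(1 + \left(- \frac{15}{2}\right)^{2}\right) - 3162} = - \frac{31617}{- 69 \left(1 + \frac{225}{4}\right) - 3162} = - \frac{31617}{\left(-69\right) \frac{229}{4} - 3162} = - \frac{31617}{- \frac{15801}{4} - 3162} = - \frac{31617}{- \frac{28449}{4}} = \left(-31617\right) \left(- \frac{4}{28449}\right) = \frac{14052}{3161}$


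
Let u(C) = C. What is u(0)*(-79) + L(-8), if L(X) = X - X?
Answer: 0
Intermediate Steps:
L(X) = 0
u(0)*(-79) + L(-8) = 0*(-79) + 0 = 0 + 0 = 0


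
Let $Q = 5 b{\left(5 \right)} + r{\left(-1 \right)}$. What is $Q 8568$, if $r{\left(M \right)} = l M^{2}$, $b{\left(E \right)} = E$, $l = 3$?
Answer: $239904$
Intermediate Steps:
$r{\left(M \right)} = 3 M^{2}$
$Q = 28$ ($Q = 5 \cdot 5 + 3 \left(-1\right)^{2} = 25 + 3 \cdot 1 = 25 + 3 = 28$)
$Q 8568 = 28 \cdot 8568 = 239904$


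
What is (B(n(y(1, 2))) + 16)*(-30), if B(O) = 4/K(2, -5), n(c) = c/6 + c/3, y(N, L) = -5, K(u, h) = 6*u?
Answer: -490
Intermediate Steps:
n(c) = c/2 (n(c) = c*(1/6) + c*(1/3) = c/6 + c/3 = c/2)
B(O) = 1/3 (B(O) = 4/((6*2)) = 4/12 = 4*(1/12) = 1/3)
(B(n(y(1, 2))) + 16)*(-30) = (1/3 + 16)*(-30) = (49/3)*(-30) = -490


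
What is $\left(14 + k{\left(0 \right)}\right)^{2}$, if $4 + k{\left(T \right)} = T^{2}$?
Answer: $100$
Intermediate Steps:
$k{\left(T \right)} = -4 + T^{2}$
$\left(14 + k{\left(0 \right)}\right)^{2} = \left(14 - \left(4 - 0^{2}\right)\right)^{2} = \left(14 + \left(-4 + 0\right)\right)^{2} = \left(14 - 4\right)^{2} = 10^{2} = 100$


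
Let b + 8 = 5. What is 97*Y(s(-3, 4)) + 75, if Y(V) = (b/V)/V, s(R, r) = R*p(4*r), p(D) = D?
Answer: 57503/768 ≈ 74.874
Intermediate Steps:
b = -3 (b = -8 + 5 = -3)
s(R, r) = 4*R*r (s(R, r) = R*(4*r) = 4*R*r)
Y(V) = -3/V² (Y(V) = (-3/V)/V = -3/V²)
97*Y(s(-3, 4)) + 75 = 97*(-3/(4*(-3)*4)²) + 75 = 97*(-3/(-48)²) + 75 = 97*(-3*1/2304) + 75 = 97*(-1/768) + 75 = -97/768 + 75 = 57503/768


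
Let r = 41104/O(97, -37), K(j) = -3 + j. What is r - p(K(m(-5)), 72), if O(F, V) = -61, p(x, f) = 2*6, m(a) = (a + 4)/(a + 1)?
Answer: -41836/61 ≈ -685.84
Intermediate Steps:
m(a) = (4 + a)/(1 + a)
p(x, f) = 12
r = -41104/61 (r = 41104/(-61) = 41104*(-1/61) = -41104/61 ≈ -673.84)
r - p(K(m(-5)), 72) = -41104/61 - 1*12 = -41104/61 - 12 = -41836/61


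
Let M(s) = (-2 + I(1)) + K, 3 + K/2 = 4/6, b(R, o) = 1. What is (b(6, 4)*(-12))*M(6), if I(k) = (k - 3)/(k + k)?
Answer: 92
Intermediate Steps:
K = -14/3 (K = -6 + 2*(4/6) = -6 + 2*(4*(⅙)) = -6 + 2*(⅔) = -6 + 4/3 = -14/3 ≈ -4.6667)
I(k) = (-3 + k)/(2*k) (I(k) = (-3 + k)/((2*k)) = (-3 + k)*(1/(2*k)) = (-3 + k)/(2*k))
M(s) = -23/3 (M(s) = (-2 + (½)*(-3 + 1)/1) - 14/3 = (-2 + (½)*1*(-2)) - 14/3 = (-2 - 1) - 14/3 = -3 - 14/3 = -23/3)
(b(6, 4)*(-12))*M(6) = (1*(-12))*(-23/3) = -12*(-23/3) = 92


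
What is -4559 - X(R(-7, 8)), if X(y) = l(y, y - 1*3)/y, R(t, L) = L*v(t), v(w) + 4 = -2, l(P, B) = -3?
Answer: -72945/16 ≈ -4559.1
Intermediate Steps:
v(w) = -6 (v(w) = -4 - 2 = -6)
R(t, L) = -6*L (R(t, L) = L*(-6) = -6*L)
X(y) = -3/y
-4559 - X(R(-7, 8)) = -4559 - (-3)/((-6*8)) = -4559 - (-3)/(-48) = -4559 - (-3)*(-1)/48 = -4559 - 1*1/16 = -4559 - 1/16 = -72945/16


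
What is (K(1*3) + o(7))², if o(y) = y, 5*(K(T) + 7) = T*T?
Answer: 81/25 ≈ 3.2400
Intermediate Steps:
K(T) = -7 + T²/5 (K(T) = -7 + (T*T)/5 = -7 + T²/5)
(K(1*3) + o(7))² = ((-7 + (1*3)²/5) + 7)² = ((-7 + (⅕)*3²) + 7)² = ((-7 + (⅕)*9) + 7)² = ((-7 + 9/5) + 7)² = (-26/5 + 7)² = (9/5)² = 81/25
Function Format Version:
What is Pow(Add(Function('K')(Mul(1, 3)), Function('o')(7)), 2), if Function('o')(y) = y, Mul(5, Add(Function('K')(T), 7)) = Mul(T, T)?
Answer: Rational(81, 25) ≈ 3.2400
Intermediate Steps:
Function('K')(T) = Add(-7, Mul(Rational(1, 5), Pow(T, 2))) (Function('K')(T) = Add(-7, Mul(Rational(1, 5), Mul(T, T))) = Add(-7, Mul(Rational(1, 5), Pow(T, 2))))
Pow(Add(Function('K')(Mul(1, 3)), Function('o')(7)), 2) = Pow(Add(Add(-7, Mul(Rational(1, 5), Pow(Mul(1, 3), 2))), 7), 2) = Pow(Add(Add(-7, Mul(Rational(1, 5), Pow(3, 2))), 7), 2) = Pow(Add(Add(-7, Mul(Rational(1, 5), 9)), 7), 2) = Pow(Add(Add(-7, Rational(9, 5)), 7), 2) = Pow(Add(Rational(-26, 5), 7), 2) = Pow(Rational(9, 5), 2) = Rational(81, 25)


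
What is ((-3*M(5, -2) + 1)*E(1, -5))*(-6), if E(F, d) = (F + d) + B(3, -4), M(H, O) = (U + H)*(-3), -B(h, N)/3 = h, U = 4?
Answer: 6396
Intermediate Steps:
B(h, N) = -3*h
M(H, O) = -12 - 3*H (M(H, O) = (4 + H)*(-3) = -12 - 3*H)
E(F, d) = -9 + F + d (E(F, d) = (F + d) - 3*3 = (F + d) - 9 = -9 + F + d)
((-3*M(5, -2) + 1)*E(1, -5))*(-6) = ((-3*(-12 - 3*5) + 1)*(-9 + 1 - 5))*(-6) = ((-3*(-12 - 15) + 1)*(-13))*(-6) = ((-3*(-27) + 1)*(-13))*(-6) = ((81 + 1)*(-13))*(-6) = (82*(-13))*(-6) = -1066*(-6) = 6396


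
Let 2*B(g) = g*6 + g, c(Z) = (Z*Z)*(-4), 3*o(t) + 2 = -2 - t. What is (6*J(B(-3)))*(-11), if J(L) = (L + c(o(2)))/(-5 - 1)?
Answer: -583/2 ≈ -291.50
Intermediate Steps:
o(t) = -4/3 - t/3 (o(t) = -2/3 + (-2 - t)/3 = -2/3 + (-2/3 - t/3) = -4/3 - t/3)
c(Z) = -4*Z**2 (c(Z) = Z**2*(-4) = -4*Z**2)
B(g) = 7*g/2 (B(g) = (g*6 + g)/2 = (6*g + g)/2 = (7*g)/2 = 7*g/2)
J(L) = 8/3 - L/6 (J(L) = (L - 4*(-4/3 - 1/3*2)**2)/(-5 - 1) = (L - 4*(-4/3 - 2/3)**2)/(-6) = (L - 4*(-2)**2)*(-1/6) = (L - 4*4)*(-1/6) = (L - 16)*(-1/6) = (-16 + L)*(-1/6) = 8/3 - L/6)
(6*J(B(-3)))*(-11) = (6*(8/3 - 7*(-3)/12))*(-11) = (6*(8/3 - 1/6*(-21/2)))*(-11) = (6*(8/3 + 7/4))*(-11) = (6*(53/12))*(-11) = (53/2)*(-11) = -583/2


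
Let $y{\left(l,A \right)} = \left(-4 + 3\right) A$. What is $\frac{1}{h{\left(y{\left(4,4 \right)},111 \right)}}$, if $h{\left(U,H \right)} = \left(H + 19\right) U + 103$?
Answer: $- \frac{1}{417} \approx -0.0023981$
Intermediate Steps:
$y{\left(l,A \right)} = - A$
$h{\left(U,H \right)} = 103 + U \left(19 + H\right)$ ($h{\left(U,H \right)} = \left(19 + H\right) U + 103 = U \left(19 + H\right) + 103 = 103 + U \left(19 + H\right)$)
$\frac{1}{h{\left(y{\left(4,4 \right)},111 \right)}} = \frac{1}{103 + 19 \left(\left(-1\right) 4\right) + 111 \left(\left(-1\right) 4\right)} = \frac{1}{103 + 19 \left(-4\right) + 111 \left(-4\right)} = \frac{1}{103 - 76 - 444} = \frac{1}{-417} = - \frac{1}{417}$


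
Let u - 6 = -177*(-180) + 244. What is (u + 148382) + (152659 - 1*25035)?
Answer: 308116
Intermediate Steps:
u = 32110 (u = 6 + (-177*(-180) + 244) = 6 + (31860 + 244) = 6 + 32104 = 32110)
(u + 148382) + (152659 - 1*25035) = (32110 + 148382) + (152659 - 1*25035) = 180492 + (152659 - 25035) = 180492 + 127624 = 308116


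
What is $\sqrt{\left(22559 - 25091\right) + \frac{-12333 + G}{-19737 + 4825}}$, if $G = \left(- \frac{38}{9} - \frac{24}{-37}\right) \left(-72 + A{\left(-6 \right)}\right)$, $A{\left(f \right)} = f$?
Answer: $\frac{i \sqrt{108358454238063}}{206904} \approx 50.311 i$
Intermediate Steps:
$G = \frac{30940}{111}$ ($G = \left(- \frac{38}{9} - \frac{24}{-37}\right) \left(-72 - 6\right) = \left(\left(-38\right) \frac{1}{9} - - \frac{24}{37}\right) \left(-78\right) = \left(- \frac{38}{9} + \frac{24}{37}\right) \left(-78\right) = \left(- \frac{1190}{333}\right) \left(-78\right) = \frac{30940}{111} \approx 278.74$)
$\sqrt{\left(22559 - 25091\right) + \frac{-12333 + G}{-19737 + 4825}} = \sqrt{\left(22559 - 25091\right) + \frac{-12333 + \frac{30940}{111}}{-19737 + 4825}} = \sqrt{-2532 - \frac{1338023}{111 \left(-14912\right)}} = \sqrt{-2532 - - \frac{1338023}{1655232}} = \sqrt{-2532 + \frac{1338023}{1655232}} = \sqrt{- \frac{4189709401}{1655232}} = \frac{i \sqrt{108358454238063}}{206904}$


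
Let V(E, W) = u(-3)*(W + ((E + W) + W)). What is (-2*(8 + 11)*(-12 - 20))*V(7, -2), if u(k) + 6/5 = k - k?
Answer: -7296/5 ≈ -1459.2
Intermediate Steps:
u(k) = -6/5 (u(k) = -6/5 + (k - k) = -6/5 + 0 = -6/5)
V(E, W) = -18*W/5 - 6*E/5 (V(E, W) = -6*(W + ((E + W) + W))/5 = -6*(W + (E + 2*W))/5 = -6*(E + 3*W)/5 = -18*W/5 - 6*E/5)
(-2*(8 + 11)*(-12 - 20))*V(7, -2) = (-2*(8 + 11)*(-12 - 20))*(-18/5*(-2) - 6/5*7) = (-38*(-32))*(36/5 - 42/5) = -2*(-608)*(-6/5) = 1216*(-6/5) = -7296/5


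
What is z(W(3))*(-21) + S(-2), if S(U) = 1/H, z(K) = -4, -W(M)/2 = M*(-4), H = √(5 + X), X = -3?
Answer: 84 + √2/2 ≈ 84.707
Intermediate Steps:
H = √2 (H = √(5 - 3) = √2 ≈ 1.4142)
W(M) = 8*M (W(M) = -2*M*(-4) = -(-8)*M = 8*M)
S(U) = √2/2 (S(U) = 1/(√2) = √2/2)
z(W(3))*(-21) + S(-2) = -4*(-21) + √2/2 = 84 + √2/2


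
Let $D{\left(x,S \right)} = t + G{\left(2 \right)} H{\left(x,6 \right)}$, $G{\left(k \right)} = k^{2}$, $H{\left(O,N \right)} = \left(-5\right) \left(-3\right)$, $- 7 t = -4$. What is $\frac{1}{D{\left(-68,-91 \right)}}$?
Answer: $\frac{7}{424} \approx 0.016509$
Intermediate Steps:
$t = \frac{4}{7}$ ($t = \left(- \frac{1}{7}\right) \left(-4\right) = \frac{4}{7} \approx 0.57143$)
$H{\left(O,N \right)} = 15$
$D{\left(x,S \right)} = \frac{424}{7}$ ($D{\left(x,S \right)} = \frac{4}{7} + 2^{2} \cdot 15 = \frac{4}{7} + 4 \cdot 15 = \frac{4}{7} + 60 = \frac{424}{7}$)
$\frac{1}{D{\left(-68,-91 \right)}} = \frac{1}{\frac{424}{7}} = \frac{7}{424}$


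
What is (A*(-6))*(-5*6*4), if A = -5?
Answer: -3600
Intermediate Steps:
(A*(-6))*(-5*6*4) = (-5*(-6))*(-5*6*4) = 30*(-30*4) = 30*(-120) = -3600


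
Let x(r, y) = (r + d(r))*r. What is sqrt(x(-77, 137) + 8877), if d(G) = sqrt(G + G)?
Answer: sqrt(14806 - 77*I*sqrt(154)) ≈ 121.74 - 3.9244*I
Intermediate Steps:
d(G) = sqrt(2)*sqrt(G) (d(G) = sqrt(2*G) = sqrt(2)*sqrt(G))
x(r, y) = r*(r + sqrt(2)*sqrt(r)) (x(r, y) = (r + sqrt(2)*sqrt(r))*r = r*(r + sqrt(2)*sqrt(r)))
sqrt(x(-77, 137) + 8877) = sqrt(-77*(-77 + sqrt(2)*sqrt(-77)) + 8877) = sqrt(-77*(-77 + sqrt(2)*(I*sqrt(77))) + 8877) = sqrt(-77*(-77 + I*sqrt(154)) + 8877) = sqrt((5929 - 77*I*sqrt(154)) + 8877) = sqrt(14806 - 77*I*sqrt(154))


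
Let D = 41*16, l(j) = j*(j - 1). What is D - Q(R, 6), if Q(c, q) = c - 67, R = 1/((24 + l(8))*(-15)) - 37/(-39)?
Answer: 3754671/5200 ≈ 722.05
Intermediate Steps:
l(j) = j*(-1 + j)
R = 4929/5200 (R = 1/((24 + 8*(-1 + 8))*(-15)) - 37/(-39) = -1/15/(24 + 8*7) - 37*(-1/39) = -1/15/(24 + 56) + 37/39 = -1/15/80 + 37/39 = (1/80)*(-1/15) + 37/39 = -1/1200 + 37/39 = 4929/5200 ≈ 0.94788)
Q(c, q) = -67 + c
D = 656
D - Q(R, 6) = 656 - (-67 + 4929/5200) = 656 - 1*(-343471/5200) = 656 + 343471/5200 = 3754671/5200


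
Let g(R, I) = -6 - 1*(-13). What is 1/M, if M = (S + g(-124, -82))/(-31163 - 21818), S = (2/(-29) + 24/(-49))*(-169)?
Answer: -75286001/144133 ≈ -522.34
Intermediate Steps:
g(R, I) = 7 (g(R, I) = -6 + 13 = 7)
S = 134186/1421 (S = (2*(-1/29) + 24*(-1/49))*(-169) = (-2/29 - 24/49)*(-169) = -794/1421*(-169) = 134186/1421 ≈ 94.431)
M = -144133/75286001 (M = (134186/1421 + 7)/(-31163 - 21818) = (144133/1421)/(-52981) = (144133/1421)*(-1/52981) = -144133/75286001 ≈ -0.0019145)
1/M = 1/(-144133/75286001) = -75286001/144133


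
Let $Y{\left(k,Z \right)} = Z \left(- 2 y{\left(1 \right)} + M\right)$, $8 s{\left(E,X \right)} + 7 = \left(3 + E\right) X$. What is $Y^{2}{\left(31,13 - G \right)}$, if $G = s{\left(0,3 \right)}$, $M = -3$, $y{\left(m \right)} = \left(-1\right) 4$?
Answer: $\frac{65025}{16} \approx 4064.1$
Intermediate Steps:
$y{\left(m \right)} = -4$
$s{\left(E,X \right)} = - \frac{7}{8} + \frac{X \left(3 + E\right)}{8}$ ($s{\left(E,X \right)} = - \frac{7}{8} + \frac{\left(3 + E\right) X}{8} = - \frac{7}{8} + \frac{X \left(3 + E\right)}{8}$)
$G = \frac{1}{4}$ ($G = - \frac{7}{8} + \frac{3}{8} \cdot 3 + \frac{1}{8} \cdot 0 \cdot 3 = - \frac{7}{8} + \frac{9}{8} + 0 = \frac{1}{4} \approx 0.25$)
$Y{\left(k,Z \right)} = 5 Z$ ($Y{\left(k,Z \right)} = Z \left(\left(-2\right) \left(-4\right) - 3\right) = Z \left(8 - 3\right) = Z 5 = 5 Z$)
$Y^{2}{\left(31,13 - G \right)} = \left(5 \left(13 - \frac{1}{4}\right)\right)^{2} = \left(5 \cdot \frac{51}{4}\right)^{2} = \left(\frac{255}{4}\right)^{2} = \frac{65025}{16}$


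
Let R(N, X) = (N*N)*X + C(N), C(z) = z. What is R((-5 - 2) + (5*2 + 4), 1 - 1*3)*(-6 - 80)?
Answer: 7826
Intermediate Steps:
R(N, X) = N + X*N² (R(N, X) = (N*N)*X + N = N²*X + N = X*N² + N = N + X*N²)
R((-5 - 2) + (5*2 + 4), 1 - 1*3)*(-6 - 80) = (((-5 - 2) + (5*2 + 4))*(1 + ((-5 - 2) + (5*2 + 4))*(1 - 1*3)))*(-6 - 80) = ((-7 + (10 + 4))*(1 + (-7 + (10 + 4))*(1 - 3)))*(-86) = ((-7 + 14)*(1 + (-7 + 14)*(-2)))*(-86) = (7*(1 + 7*(-2)))*(-86) = (7*(1 - 14))*(-86) = (7*(-13))*(-86) = -91*(-86) = 7826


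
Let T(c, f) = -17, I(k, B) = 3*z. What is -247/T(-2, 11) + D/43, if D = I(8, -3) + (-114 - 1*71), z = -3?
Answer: 7323/731 ≈ 10.018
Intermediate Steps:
I(k, B) = -9 (I(k, B) = 3*(-3) = -9)
D = -194 (D = -9 + (-114 - 1*71) = -9 + (-114 - 71) = -9 - 185 = -194)
-247/T(-2, 11) + D/43 = -247/(-17) - 194/43 = -247*(-1/17) - 194*1/43 = 247/17 - 194/43 = 7323/731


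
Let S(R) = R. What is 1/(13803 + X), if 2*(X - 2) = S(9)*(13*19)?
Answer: 2/29833 ≈ 6.7040e-5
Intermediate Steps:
X = 2227/2 (X = 2 + (9*(13*19))/2 = 2 + (9*247)/2 = 2 + (½)*2223 = 2 + 2223/2 = 2227/2 ≈ 1113.5)
1/(13803 + X) = 1/(13803 + 2227/2) = 1/(29833/2) = 2/29833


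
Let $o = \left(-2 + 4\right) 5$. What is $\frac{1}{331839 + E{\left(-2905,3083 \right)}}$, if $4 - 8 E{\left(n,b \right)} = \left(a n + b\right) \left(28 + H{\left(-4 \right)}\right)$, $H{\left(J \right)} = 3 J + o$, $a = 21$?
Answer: $\frac{1}{520086} \approx 1.9228 \cdot 10^{-6}$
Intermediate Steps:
$o = 10$ ($o = 2 \cdot 5 = 10$)
$H{\left(J \right)} = 10 + 3 J$ ($H{\left(J \right)} = 3 J + 10 = 10 + 3 J$)
$E{\left(n,b \right)} = \frac{1}{2} - \frac{273 n}{4} - \frac{13 b}{4}$ ($E{\left(n,b \right)} = \frac{1}{2} - \frac{\left(21 n + b\right) \left(28 + \left(10 + 3 \left(-4\right)\right)\right)}{8} = \frac{1}{2} - \frac{\left(b + 21 n\right) \left(28 + \left(10 - 12\right)\right)}{8} = \frac{1}{2} - \frac{\left(b + 21 n\right) \left(28 - 2\right)}{8} = \frac{1}{2} - \frac{\left(b + 21 n\right) 26}{8} = \frac{1}{2} - \frac{26 b + 546 n}{8} = \frac{1}{2} - \left(\frac{13 b}{4} + \frac{273 n}{4}\right) = \frac{1}{2} - \frac{273 n}{4} - \frac{13 b}{4}$)
$\frac{1}{331839 + E{\left(-2905,3083 \right)}} = \frac{1}{331839 - -188247} = \frac{1}{331839 + \left(\frac{1}{2} + \frac{793065}{4} - \frac{40079}{4}\right)} = \frac{1}{331839 + 188247} = \frac{1}{520086}$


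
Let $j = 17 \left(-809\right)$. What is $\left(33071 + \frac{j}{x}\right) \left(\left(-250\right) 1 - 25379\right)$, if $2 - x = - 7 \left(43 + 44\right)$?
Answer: $- \frac{517516863012}{611} \approx -8.47 \cdot 10^{8}$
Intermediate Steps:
$j = -13753$
$x = 611$ ($x = 2 - - 7 \left(43 + 44\right) = 2 - \left(-7\right) 87 = 2 - -609 = 2 + 609 = 611$)
$\left(33071 + \frac{j}{x}\right) \left(\left(-250\right) 1 - 25379\right) = \left(33071 - \frac{13753}{611}\right) \left(\left(-250\right) 1 - 25379\right) = \left(33071 - \frac{13753}{611}\right) \left(-250 - 25379\right) = \left(33071 - \frac{13753}{611}\right) \left(-25629\right) = \frac{20192628}{611} \left(-25629\right) = - \frac{517516863012}{611}$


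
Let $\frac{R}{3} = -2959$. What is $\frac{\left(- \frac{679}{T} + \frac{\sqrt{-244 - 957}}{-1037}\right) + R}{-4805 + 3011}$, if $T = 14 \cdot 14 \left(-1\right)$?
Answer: $\frac{248459}{50232} + \frac{i \sqrt{1201}}{1860378} \approx 4.9462 + 1.8628 \cdot 10^{-5} i$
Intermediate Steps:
$R = -8877$ ($R = 3 \left(-2959\right) = -8877$)
$T = -196$ ($T = 196 \left(-1\right) = -196$)
$\frac{\left(- \frac{679}{T} + \frac{\sqrt{-244 - 957}}{-1037}\right) + R}{-4805 + 3011} = \frac{\left(- \frac{679}{-196} + \frac{\sqrt{-244 - 957}}{-1037}\right) - 8877}{-4805 + 3011} = \frac{\left(\left(-679\right) \left(- \frac{1}{196}\right) + \sqrt{-1201} \left(- \frac{1}{1037}\right)\right) - 8877}{-1794} = \left(\left(\frac{97}{28} + i \sqrt{1201} \left(- \frac{1}{1037}\right)\right) - 8877\right) \left(- \frac{1}{1794}\right) = \left(\left(\frac{97}{28} - \frac{i \sqrt{1201}}{1037}\right) - 8877\right) \left(- \frac{1}{1794}\right) = \left(- \frac{248459}{28} - \frac{i \sqrt{1201}}{1037}\right) \left(- \frac{1}{1794}\right) = \frac{248459}{50232} + \frac{i \sqrt{1201}}{1860378}$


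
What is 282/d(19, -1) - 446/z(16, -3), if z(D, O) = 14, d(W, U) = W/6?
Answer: 7607/133 ≈ 57.195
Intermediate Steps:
d(W, U) = W/6 (d(W, U) = W*(⅙) = W/6)
282/d(19, -1) - 446/z(16, -3) = 282/(((⅙)*19)) - 446/14 = 282/(19/6) - 446*1/14 = 282*(6/19) - 223/7 = 1692/19 - 223/7 = 7607/133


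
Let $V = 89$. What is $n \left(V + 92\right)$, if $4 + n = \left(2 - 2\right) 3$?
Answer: $-724$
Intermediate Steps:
$n = -4$ ($n = -4 + \left(2 - 2\right) 3 = -4 + 0 \cdot 3 = -4 + 0 = -4$)
$n \left(V + 92\right) = - 4 \left(89 + 92\right) = \left(-4\right) 181 = -724$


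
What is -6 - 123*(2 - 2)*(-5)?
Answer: -6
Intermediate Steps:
-6 - 123*(2 - 2)*(-5) = -6 - 0*(-5) = -6 - 123*0 = -6 + 0 = -6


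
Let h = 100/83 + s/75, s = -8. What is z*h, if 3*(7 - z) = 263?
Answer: -1654312/18675 ≈ -88.584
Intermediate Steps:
z = -242/3 (z = 7 - ⅓*263 = 7 - 263/3 = -242/3 ≈ -80.667)
h = 6836/6225 (h = 100/83 - 8/75 = 6836/6225 ≈ 1.0982)
z*h = -242/3*6836/6225 = -1654312/18675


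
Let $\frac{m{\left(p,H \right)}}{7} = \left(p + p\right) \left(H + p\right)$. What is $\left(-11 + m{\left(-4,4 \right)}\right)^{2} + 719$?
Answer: $840$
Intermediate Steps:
$m{\left(p,H \right)} = 14 p \left(H + p\right)$ ($m{\left(p,H \right)} = 7 \left(p + p\right) \left(H + p\right) = 7 \cdot 2 p \left(H + p\right) = 14 p \left(H + p\right)$)
$\left(-11 + m{\left(-4,4 \right)}\right)^{2} + 719 = \left(-11 + 14 \left(-4\right) \left(4 - 4\right)\right)^{2} + 719 = \left(-11 + 14 \left(-4\right) 0\right)^{2} + 719 = \left(-11 + 0\right)^{2} + 719 = \left(-11\right)^{2} + 719 = 121 + 719 = 840$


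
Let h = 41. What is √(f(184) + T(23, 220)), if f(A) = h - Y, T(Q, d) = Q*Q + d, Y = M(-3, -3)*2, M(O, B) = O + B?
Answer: √802 ≈ 28.320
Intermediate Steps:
M(O, B) = B + O
Y = -12 (Y = (-3 - 3)*2 = -6*2 = -12)
T(Q, d) = d + Q² (T(Q, d) = Q² + d = d + Q²)
f(A) = 53 (f(A) = 41 - 1*(-12) = 41 + 12 = 53)
√(f(184) + T(23, 220)) = √(53 + (220 + 23²)) = √(53 + (220 + 529)) = √(53 + 749) = √802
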